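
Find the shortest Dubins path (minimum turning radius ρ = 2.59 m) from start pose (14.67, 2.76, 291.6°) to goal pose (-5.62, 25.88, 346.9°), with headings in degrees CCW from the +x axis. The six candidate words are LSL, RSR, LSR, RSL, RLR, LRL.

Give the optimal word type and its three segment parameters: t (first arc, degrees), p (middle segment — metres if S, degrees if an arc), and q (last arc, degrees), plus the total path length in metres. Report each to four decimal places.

Let ψ = atan2(Δy, Δx) = atan2(23.12, -20.29) = 131.2700° be the start→goal bearing.
Normalize: d = |goal − start| / ρ = 30.760665/2.59 = 11.876705, α = (θ_start − ψ) mod 360° = 160.3300° = 2.798286 rad, β = (θ_goal − ψ) mod 360° = 215.6300° = 3.763453 rad.
Common terms: sin α = 0.336603, cos α = -0.941647, sin β = -0.582548, cos β = -0.812796, cos(α−β) = 0.569280, d² = 141.056111. Work in radians in the unit-radius frame; every candidate has L = ρ·(t + p + q).
LSL: p² = 2 + d² − 2cos(α−β) + 2d(sin α − sin β) = 163.750521; p = √p² = 12.796504; φ = atan2(cos β − cos α, d + sin α − sin β) = 0.010069 rad; t = (φ − α) mod 2π = 3.494969 rad, q = (β − φ) mod 2π = 3.753384 rad → L = 2.59·(3.494969 + 12.796504 + 3.753384) = 2.59·20.044857 = 51.916179 m
RSR: p² = 2 + d² − 2cos(α−β) + 2d(sin β − sin α) = 120.084583; p = √p² = 10.958311; φ = atan2(cos α − cos β, d − sin α + sin β) = -0.011759 rad; t = (α − φ) mod 2π = 2.810044 rad, q = (φ − β) mod 2π = 2.507974 rad → L = 2.59·(2.810044 + 10.958311 + 2.507974) = 2.59·16.276329 = 42.155693 m
LSR: p² = d² − 2 + 2cos(α−β) + 2d(sin α + sin β) = 134.352629; p = √p² = 11.591058; φ = atan2(−cos α − cos β, d + sin α + sin β) − atan2(−2, p) = 0.320581 rad; t = (φ − α) mod 2π = 3.805480 rad, q = (φ − β) mod 2π = 2.840313 rad → L = 2.59·(3.805480 + 11.591058 + 2.840313) = 2.59·18.236851 = 47.233445 m
RSL: p² = d² − 2 + 2cos(α−β) − 2d(sin α + sin β) = 146.036712; p = √p² = 12.084565; φ = atan2(cos α + cos β, d − sin α − sin β) − atan2(2, p) = -0.307740 rad; t = (α − φ) mod 2π = 3.106026 rad, q = (β − φ) mod 2π = 4.071193 rad → L = 2.59·(3.106026 + 12.084565 + 4.071193) = 2.59·19.261784 = 49.888021 m
RLR: c = (6 − d² + 2cos(α−β) + 2d(sin α − sin β))/8 = -14.010573, |c| > 1 → infeasible
LRL: c = (6 − d² + 2cos(α−β) − 2d(sin α − sin β))/8 = -19.468815, |c| > 1 → infeasible
Shortest: RSR with L = 42.155693 m ≈ 42.1557 m
Convert RSR to answer units (arcs ×180/π): t = 2.810044·180/π = 161.0037°, p = ρ·p = 2.59·10.958311 = 28.3820 m, q = 2.507974·180/π = 143.6963°, L = 42.1557 m.

RSR: t = 161.0037°, p = 28.3820 m, q = 143.6963°, L = 42.1557 m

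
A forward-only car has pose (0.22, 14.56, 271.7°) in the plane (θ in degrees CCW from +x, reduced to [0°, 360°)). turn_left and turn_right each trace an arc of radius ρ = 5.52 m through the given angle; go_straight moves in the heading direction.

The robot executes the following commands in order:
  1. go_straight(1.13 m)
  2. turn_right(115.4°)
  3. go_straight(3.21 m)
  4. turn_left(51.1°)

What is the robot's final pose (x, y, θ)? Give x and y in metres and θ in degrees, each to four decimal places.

(-15.1811, 9.3488, 207.4000°)

set_pose: (x, y, θ) = (0.2200, 14.5600, 271.7000°), ρ = 5.52
go_straight(1.13): x += 1.13·cos θ, y += 1.13·sin θ → (0.2535, 13.4305, 271.7000°)
turn_right(115.4°): centre at ρ to the right, rotate −115.4° → (-7.4828, 8.2123, 156.3000°)
go_straight(3.21): x += 3.21·cos θ, y += 3.21·sin θ → (-10.4221, 9.5025, 156.3000°)
turn_left(51.1°): centre at ρ to the left, rotate +51.1° → (-15.1811, 9.3488, 207.4000°)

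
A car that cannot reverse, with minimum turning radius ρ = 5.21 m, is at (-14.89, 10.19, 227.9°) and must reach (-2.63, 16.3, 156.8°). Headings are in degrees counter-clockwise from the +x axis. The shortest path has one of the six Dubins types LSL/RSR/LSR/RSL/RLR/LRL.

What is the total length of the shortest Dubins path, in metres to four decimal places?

34.2323 m

Let ψ = atan2(Δy, Δx) = atan2(6.11, 12.26) = 26.4902° be the start→goal bearing.
Normalize: d = |goal − start| / ρ = 13.698164/5.21 = 2.629206, α = (θ_start − ψ) mod 360° = 201.4098° = 3.515264 rad, β = (θ_goal − ψ) mod 360° = 130.3098° = 2.274335 rad.
Common terms: sin α = -0.365036, cos α = -0.930994, sin β = 0.762558, cos β = -0.646920, cos(α−β) = 0.323917, d² = 6.912725. Work in radians in the unit-radius frame; every candidate has L = ρ·(t + p + q).
LSL: p² = 2 + d² − 2cos(α−β) + 2d(sin α − sin β) = 2.335538; p = √p² = 1.528247; φ = atan2(cos β − cos α, d + sin α − sin β) = 0.186970 rad; t = (φ − α) mod 2π = 2.954891 rad, q = (β − φ) mod 2π = 2.087365 rad → L = 5.21·(2.954891 + 1.528247 + 2.087365) = 5.21·6.570503 = 34.232321 m
RSR: p² = 2 + d² − 2cos(α−β) + 2d(sin β − sin α) = 14.194242; p = √p² = 3.767525; φ = atan2(cos α − cos β, d − sin α + sin β) = -0.075472 rad; t = (α − φ) mod 2π = 3.590736 rad, q = (φ − β) mod 2π = 3.933378 rad → L = 5.21·(3.590736 + 3.767525 + 3.933378) = 5.21·11.291639 = 58.829440 m
LSR: p² = d² − 2 + 2cos(α−β) + 2d(sin α + sin β) = 7.650897; p = √p² = 2.766025; φ = atan2(−cos α − cos β, d + sin α + sin β) − atan2(−2, p) = 1.106598 rad; t = (φ − α) mod 2π = 3.874519 rad, q = (φ − β) mod 2π = 5.115448 rad → L = 5.21·(3.874519 + 2.766025 + 5.115448) = 5.21·11.755993 = 61.248724 m
RSL: p² = d² − 2 + 2cos(α−β) − 2d(sin α + sin β) = 3.470223; p = √p² = 1.862853; φ = atan2(cos α + cos β, d − sin α − sin β) − atan2(2, p) = -1.436329 rad; t = (α − φ) mod 2π = 4.951593 rad, q = (β − φ) mod 2π = 3.710664 rad → L = 5.21·(4.951593 + 1.862853 + 3.710664) = 5.21·10.525111 = 54.835827 m
RLR: c = (6 − d² + 2cos(α−β) + 2d(sin α − sin β))/8 = -0.774280; p = 2π − arccos c = 3.826812 rad; φ = atan2(cos α − cos β, d − sin α + sin β) = -0.075472 rad; t = (α − φ + p/2) mod 2π = 5.504142 rad, q = (α − β − t + p) mod 2π = 5.846784 rad → L = 5.21·(5.504142 + 3.826812 + 5.846784) = 5.21·15.177738 = 79.076017 m
LRL: c = (6 − d² + 2cos(α−β) − 2d(sin α − sin β))/8 = 0.708058; p = 2π − arccos c = 5.499133 rad; φ = atan2(cos β − cos α, d + sin α − sin β) = 0.186970 rad; t = (φ − α + p/2) mod 2π = 5.704458 rad, q = (β − α − t + p) mod 2π = 4.836931 rad → L = 5.21·(5.704458 + 5.499133 + 4.836931) = 5.21·16.040522 = 83.571119 m
Shortest: LSL with L = 34.232321 m ≈ 34.2323 m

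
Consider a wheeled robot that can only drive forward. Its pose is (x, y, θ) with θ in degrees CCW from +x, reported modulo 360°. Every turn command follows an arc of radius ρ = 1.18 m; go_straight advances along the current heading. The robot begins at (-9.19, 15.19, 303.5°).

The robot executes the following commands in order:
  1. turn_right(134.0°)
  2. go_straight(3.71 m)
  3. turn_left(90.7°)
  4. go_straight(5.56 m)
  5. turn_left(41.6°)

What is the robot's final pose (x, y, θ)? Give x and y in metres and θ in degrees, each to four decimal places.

(-16.2012, 6.7937, 301.8000°)

set_pose: (x, y, θ) = (-9.1900, 15.1900, 303.5000°), ρ = 1.18
turn_right(134.0°): centre at ρ to the right, rotate −134.0° → (-10.3890, 13.3785, 169.5000°)
go_straight(3.71): x += 3.71·cos θ, y += 3.71·sin θ → (-14.0369, 14.0546, 169.5000°)
turn_left(90.7°): centre at ρ to the left, rotate +90.7° → (-15.4147, 13.0952, 260.2000°)
go_straight(5.56): x += 5.56·cos θ, y += 5.56·sin θ → (-16.3611, 7.6163, 260.2000°)
turn_left(41.6°): centre at ρ to the left, rotate +41.6° → (-16.2012, 6.7937, 301.8000°)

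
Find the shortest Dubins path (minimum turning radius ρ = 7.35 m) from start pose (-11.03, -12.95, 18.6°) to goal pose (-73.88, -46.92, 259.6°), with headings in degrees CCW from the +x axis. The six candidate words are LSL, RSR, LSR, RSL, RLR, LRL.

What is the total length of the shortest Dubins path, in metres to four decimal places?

Let ψ = atan2(Δy, Δx) = atan2(-33.97, -62.85) = -151.6091° be the start→goal bearing.
Normalize: d = |goal − start| / ρ = 71.442868/7.35 = 9.720118, α = (θ_start − ψ) mod 360° = 170.2091° = 2.970709 rad, β = (θ_goal − ψ) mod 360° = 51.2091° = 0.893767 rad.
Common terms: sin α = 0.170053, cos α = -0.985435, sin β = 0.779437, cos β = 0.626480, cos(α−β) = -0.484810, d² = 94.480696. Work in radians in the unit-radius frame; every candidate has L = ρ·(t + p + q).
LSL: p² = 2 + d² − 2cos(α−β) + 2d(sin α − sin β) = 85.603749; p = √p² = 9.252229; φ = atan2(cos β − cos α, d + sin α − sin β) = 0.175113 rad; t = (φ − α) mod 2π = 3.487589 rad, q = (β − φ) mod 2π = 0.718654 rad → L = 7.35·(3.487589 + 9.252229 + 0.718654) = 7.35·13.458473 = 98.919776 m
RSR: p² = 2 + d² − 2cos(α−β) + 2d(sin β − sin α) = 109.296882; p = √p² = 10.454515; φ = atan2(cos α − cos β, d − sin α + sin β) = -0.154801 rad; t = (α − φ) mod 2π = 3.125510 rad, q = (φ − β) mod 2π = 5.234617 rad → L = 7.35·(3.125510 + 10.454515 + 5.234617) = 7.35·18.814642 = 138.287619 m
LSR: p² = d² − 2 + 2cos(α−β) + 2d(sin α + sin β) = 109.969398; p = √p² = 10.486630; φ = atan2(−cos α − cos β, d + sin α + sin β) − atan2(−2, p) = 0.222086 rad; t = (φ − α) mod 2π = 3.534562 rad, q = (φ − β) mod 2π = 5.611504 rad → L = 7.35·(3.534562 + 10.486630 + 5.611504) = 7.35·19.632696 = 144.300316 m
RSL: p² = d² − 2 + 2cos(α−β) − 2d(sin α + sin β) = 73.052755; p = √p² = 8.547090; φ = atan2(cos α + cos β, d − sin α − sin β) − atan2(2, p) = -0.270766 rad; t = (α − φ) mod 2π = 3.241475 rad, q = (β − φ) mod 2π = 1.164533 rad → L = 7.35·(3.241475 + 8.547090 + 1.164533) = 7.35·12.953098 = 95.205273 m
RLR: c = (6 − d² + 2cos(α−β) + 2d(sin α − sin β))/8 = -12.662110, |c| > 1 → infeasible
LRL: c = (6 − d² + 2cos(α−β) − 2d(sin α − sin β))/8 = -9.700469, |c| > 1 → infeasible
Shortest: RSL with L = 95.205273 m ≈ 95.2053 m

95.2053 m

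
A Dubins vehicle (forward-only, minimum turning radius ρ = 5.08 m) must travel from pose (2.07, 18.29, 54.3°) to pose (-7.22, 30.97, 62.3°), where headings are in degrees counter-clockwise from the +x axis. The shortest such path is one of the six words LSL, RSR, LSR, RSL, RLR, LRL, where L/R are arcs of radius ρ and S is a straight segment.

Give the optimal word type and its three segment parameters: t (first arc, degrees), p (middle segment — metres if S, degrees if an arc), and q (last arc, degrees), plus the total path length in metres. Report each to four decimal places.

RLR: t = 58.4866°, p = 256.1244°, q = 189.6378°, L = 44.7081 m

Let ψ = atan2(Δy, Δx) = atan2(12.68, -9.29) = 126.2284° be the start→goal bearing.
Normalize: d = |goal − start| / ρ = 15.718985/5.08 = 3.094288, α = (θ_start − ψ) mod 360° = 288.0716° = 5.027799 rad, β = (θ_goal − ψ) mod 360° = 296.0716° = 5.167425 rad.
Common terms: sin α = -0.950669, cos α = 0.310206, sin β = -0.898245, cos β = 0.439495, cos(α−β) = 0.990268, d² = 9.574621. Work in radians in the unit-radius frame; every candidate has L = ρ·(t + p + q).
LSL: p² = 2 + d² − 2cos(α−β) + 2d(sin α − sin β) = 9.269654; p = √p² = 3.044611; φ = atan2(cos β − cos α, d + sin α − sin β) = 0.042478 rad; t = (φ − α) mod 2π = 1.297864 rad, q = (β − φ) mod 2π = 5.124947 rad → L = 5.08·(1.297864 + 3.044611 + 5.124947) = 5.08·9.467422 = 48.094505 m
RSR: p² = 2 + d² − 2cos(α−β) + 2d(sin β − sin α) = 9.918516; p = √p² = 3.149368; φ = atan2(cos α − cos β, d − sin α + sin β) = -0.041064 rad; t = (α − φ) mod 2π = 5.068862 rad, q = (φ − β) mod 2π = 1.074697 rad → L = 5.08·(5.068862 + 3.149368 + 1.074697) = 5.08·9.292926 = 47.208067 m
LSR: p² = d² − 2 + 2cos(α−β) + 2d(sin α + sin β) = -1.886993 < 0 → infeasible
RSL: p² = d² − 2 + 2cos(α−β) − 2d(sin α + sin β) = 20.997308; p = √p² = 4.582282; φ = atan2(cos α + cos β, d − sin α − sin β) − atan2(2, p) = -0.261025 rad; t = (α − φ) mod 2π = 5.288823 rad, q = (β − φ) mod 2π = 5.428449 rad → L = 5.08·(5.288823 + 4.582282 + 5.428449) = 5.08·15.299554 = 77.721736 m
RLR: c = (6 − d² + 2cos(α−β) + 2d(sin α − sin β))/8 = -0.239814; p = 2π − arccos c = 4.470214 rad; φ = atan2(cos α − cos β, d − sin α + sin β) = -0.041064 rad; t = (α − φ + p/2) mod 2π = 1.020784 rad, q = (α − β − t + p) mod 2π = 3.309804 rad → L = 5.08·(1.020784 + 4.470214 + 3.309804) = 5.08·8.800802 = 44.708075 m
LRL: c = (6 − d² + 2cos(α−β) − 2d(sin α − sin β))/8 = -0.158707; p = 2π − arccos c = 4.553008 rad; φ = atan2(cos β − cos α, d + sin α − sin β) = 0.042478 rad; t = (φ − α + p/2) mod 2π = 3.574368 rad, q = (β − α − t + p) mod 2π = 1.118266 rad → L = 5.08·(3.574368 + 4.553008 + 1.118266) = 5.08·9.245643 = 46.967866 m
Shortest: RLR with L = 44.708075 m ≈ 44.7081 m
Convert RLR to answer units (arcs ×180/π): t = 1.020784·180/π = 58.4866°, p = 4.470214·180/π = 256.1244°, q = 3.309804·180/π = 189.6378°, L = 44.7081 m.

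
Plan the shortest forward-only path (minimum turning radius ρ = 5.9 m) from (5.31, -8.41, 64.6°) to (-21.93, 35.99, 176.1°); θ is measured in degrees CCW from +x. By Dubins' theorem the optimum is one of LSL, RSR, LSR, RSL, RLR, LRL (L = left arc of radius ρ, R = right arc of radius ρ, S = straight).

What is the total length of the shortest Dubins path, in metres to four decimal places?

53.8205 m

Let ψ = atan2(Δy, Δx) = atan2(44.40, -27.24) = 121.5297° be the start→goal bearing.
Normalize: d = |goal − start| / ρ = 52.090091/5.9 = 8.828829, α = (θ_start − ψ) mod 360° = 303.0703° = 5.289575 rad, β = (θ_goal − ψ) mod 360° = 54.5703° = 0.952432 rad.
Common terms: sin α = -0.838001, cos α = 0.545668, sin β = 0.814828, cos β = 0.579703, cos(α−β) = -0.366501, d² = 77.948222. Work in radians in the unit-radius frame; every candidate has L = ρ·(t + p + q).
LSL: p² = 2 + d² − 2cos(α−β) + 2d(sin α − sin β) = 51.496133; p = √p² = 7.176081; φ = atan2(cos β − cos α, d + sin α − sin β) = 0.004743 rad; t = (φ − α) mod 2π = 0.998353 rad, q = (β − φ) mod 2π = 0.947689 rad → L = 5.9·(0.998353 + 7.176081 + 0.947689) = 5.9·9.122123 = 53.820524 m
RSR: p² = 2 + d² − 2cos(α−β) + 2d(sin β − sin α) = 109.866315; p = √p² = 10.481713; φ = atan2(cos α − cos β, d − sin α + sin β) = -0.003247 rad; t = (α − φ) mod 2π = 5.292822 rad, q = (φ − β) mod 2π = 5.327506 rad → L = 5.9·(5.292822 + 10.481713 + 5.327506) = 5.9·21.102042 = 124.502047 m
LSR: p² = d² − 2 + 2cos(α−β) + 2d(sin α + sin β) = 74.806023; p = √p² = 8.649048; φ = atan2(−cos α − cos β, d + sin α + sin β) − atan2(−2, p) = 0.100133 rad; t = (φ − α) mod 2π = 1.093744 rad, q = (φ − β) mod 2π = 5.430887 rad → L = 5.9·(1.093744 + 8.649048 + 5.430887) = 5.9·15.173678 = 89.524699 m
RSL: p² = d² − 2 + 2cos(α−β) − 2d(sin α + sin β) = 75.624415; p = √p² = 8.696230; φ = atan2(cos α + cos β, d − sin α − sin β) − atan2(2, p) = -0.099600 rad; t = (α − φ) mod 2π = 5.389175 rad, q = (β − φ) mod 2π = 1.052032 rad → L = 5.9·(5.389175 + 8.696230 + 1.052032) = 5.9·15.137438 = 89.310881 m
RLR: c = (6 − d² + 2cos(α−β) + 2d(sin α − sin β))/8 = -12.733289, |c| > 1 → infeasible
LRL: c = (6 − d² + 2cos(α−β) − 2d(sin α − sin β))/8 = -5.437017, |c| > 1 → infeasible
Shortest: LSL with L = 53.820524 m ≈ 53.8205 m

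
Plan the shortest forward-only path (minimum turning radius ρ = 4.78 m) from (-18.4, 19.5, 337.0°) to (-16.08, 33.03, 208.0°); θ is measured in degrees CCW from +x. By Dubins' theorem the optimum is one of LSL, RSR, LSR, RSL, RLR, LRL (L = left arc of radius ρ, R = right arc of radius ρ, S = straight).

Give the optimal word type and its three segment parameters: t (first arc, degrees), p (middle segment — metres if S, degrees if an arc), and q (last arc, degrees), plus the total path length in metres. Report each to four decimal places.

LSL: t = 84.2237°, p = 5.6012 m, q = 146.7763°, L = 24.8728 m

Let ψ = atan2(Δy, Δx) = atan2(13.53, 2.32) = 80.2701° be the start→goal bearing.
Normalize: d = |goal − start| / ρ = 13.727465/4.78 = 2.871855, α = (θ_start − ψ) mod 360° = 256.7299° = 4.480783 rad, β = (θ_goal − ψ) mod 360° = 127.7299° = 2.229308 rad.
Common terms: sin α = -0.973299, cos α = -0.229541, sin β = 0.790904, cos β = -0.611940, cos(α−β) = -0.629320, d² = 8.247549. Work in radians in the unit-radius frame; every candidate has L = ρ·(t + p + q).
LSL: p² = 2 + d² − 2cos(α−β) + 2d(sin α − sin β) = 1.373121; p = √p² = 1.171803; φ = atan2(cos β − cos α, d + sin α − sin β) = -0.332423 rad; t = (φ − α) mod 2π = 1.469980 rad, q = (β − φ) mod 2π = 2.561730 rad → L = 4.78·(1.469980 + 1.171803 + 2.561730) = 4.78·5.203513 = 24.872793 m
RSR: p² = 2 + d² − 2cos(α−β) + 2d(sin β − sin α) = 21.639258; p = √p² = 4.651802; φ = atan2(cos α − cos β, d − sin α + sin β) = 0.082297 rad; t = (α − φ) mod 2π = 4.398485 rad, q = (φ − β) mod 2π = 4.136175 rad → L = 4.78·(4.398485 + 4.651802 + 4.136175) = 4.78·13.186462 = 63.031287 m
LSR: p² = d² − 2 + 2cos(α−β) + 2d(sin α + sin β) = 3.941285; p = √p² = 1.985267; φ = atan2(−cos α − cos β, d + sin α + sin β) − atan2(−2, p) = 1.092327 rad; t = (φ − α) mod 2π = 2.894730 rad, q = (φ − β) mod 2π = 5.146205 rad → L = 4.78·(2.894730 + 1.985267 + 5.146205) = 4.78·10.026202 = 47.925244 m
RSL: p² = d² − 2 + 2cos(α−β) − 2d(sin α + sin β) = 6.036532; p = √p² = 2.456935; φ = atan2(cos α + cos β, d − sin α − sin β) − atan2(2, p) = -0.952075 rad; t = (α − φ) mod 2π = 5.432857 rad, q = (β − φ) mod 2π = 3.181383 rad → L = 4.78·(5.432857 + 2.456935 + 3.181383) = 4.78·11.071175 = 52.920217 m
RLR: c = (6 − d² + 2cos(α−β) + 2d(sin α − sin β))/8 = -1.704907, |c| > 1 → infeasible
LRL: c = (6 − d² + 2cos(α−β) − 2d(sin α − sin β))/8 = 0.828360; p = 2π − arccos c = 5.688562 rad; φ = atan2(cos β − cos α, d + sin α − sin β) = -0.332423 rad; t = (φ − α + p/2) mod 2π = 4.314261 rad, q = (β − α − t + p) mod 2π = 5.406012 rad → L = 4.78·(4.314261 + 5.688562 + 5.406012) = 4.78·15.408835 = 73.654234 m
Shortest: LSL with L = 24.872793 m ≈ 24.8728 m
Convert LSL to answer units (arcs ×180/π): t = 1.469980·180/π = 84.2237°, p = ρ·p = 4.78·1.171803 = 5.6012 m, q = 2.561730·180/π = 146.7763°, L = 24.8728 m.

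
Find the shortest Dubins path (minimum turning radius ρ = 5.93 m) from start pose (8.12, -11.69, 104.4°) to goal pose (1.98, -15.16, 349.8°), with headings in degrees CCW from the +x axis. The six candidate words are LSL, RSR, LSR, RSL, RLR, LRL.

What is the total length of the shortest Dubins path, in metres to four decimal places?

Let ψ = atan2(Δy, Δx) = atan2(-3.47, -6.14) = -150.5272° be the start→goal bearing.
Normalize: d = |goal − start| / ρ = 7.052695/5.93 = 1.189325, α = (θ_start − ψ) mod 360° = 254.9272° = 4.449319 rad, β = (θ_goal − ψ) mod 360° = 140.3272° = 2.449171 rad.
Common terms: sin α = -0.965596, cos α = -0.260046, sin β = 0.638403, cos β = -0.769703, cos(α−β) = -0.416281, d² = 1.414493. Work in radians in the unit-radius frame; every candidate has L = ρ·(t + p + q).
LSL: p² = 2 + d² − 2cos(α−β) + 2d(sin α − sin β) = 0.431704; p = √p² = 0.657042; φ = atan2(cos β − cos α, d + sin α − sin β) = -2.253796 rad; t = (φ − α) mod 2π = 5.863256 rad, q = (β − φ) mod 2π = 4.702968 rad → L = 5.93·(5.863256 + 0.657042 + 4.702968) = 5.93·11.223265 = 66.553963 m
RSR: p² = 2 + d² − 2cos(α−β) + 2d(sin β − sin α) = 8.062405; p = √p² = 2.839437; φ = atan2(cos α − cos β, d − sin α + sin β) = 0.180470 rad; t = (α − φ) mod 2π = 4.268849 rad, q = (φ − β) mod 2π = 4.014484 rad → L = 5.93·(4.268849 + 2.839437 + 4.014484) = 5.93·11.122770 = 65.958026 m
LSR: p² = d² − 2 + 2cos(α−β) + 2d(sin α + sin β) = -2.196347 < 0 → infeasible
RSL: p² = d² − 2 + 2cos(α−β) − 2d(sin α + sin β) = -0.639790 < 0 → infeasible
RLR: c = (6 − d² + 2cos(α−β) + 2d(sin α − sin β))/8 = -0.007801; p = 2π − arccos c = 4.704588 rad; φ = atan2(cos α − cos β, d − sin α + sin β) = 0.180470 rad; t = (α − φ + p/2) mod 2π = 0.337958 rad, q = (α − β − t + p) mod 2π = 0.083593 rad → L = 5.93·(0.337958 + 4.704588 + 0.083593) = 5.93·5.126139 = 30.398002 m
LRL: c = (6 − d² + 2cos(α−β) − 2d(sin α − sin β))/8 = 0.946037; p = 2π − arccos c = 5.953169 rad; φ = atan2(cos β − cos α, d + sin α − sin β) = -2.253796 rad; t = (φ − α + p/2) mod 2π = 2.556655 rad, q = (β − α − t + p) mod 2π = 1.396367 rad → L = 5.93·(2.556655 + 5.953169 + 1.396367) = 5.93·9.906190 = 58.743708 m
Shortest: RLR with L = 30.398002 m ≈ 30.3980 m

30.3980 m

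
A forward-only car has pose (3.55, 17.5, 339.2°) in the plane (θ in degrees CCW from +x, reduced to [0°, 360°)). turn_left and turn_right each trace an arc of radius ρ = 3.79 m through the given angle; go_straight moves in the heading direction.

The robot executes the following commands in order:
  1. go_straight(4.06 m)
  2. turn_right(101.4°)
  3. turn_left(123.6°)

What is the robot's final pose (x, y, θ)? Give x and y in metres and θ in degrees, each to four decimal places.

set_pose: (x, y, θ) = (3.5500, 17.5000, 339.2000°), ρ = 3.79
go_straight(4.06): x += 4.06·cos θ, y += 4.06·sin θ → (7.3454, 16.0583, 339.2000°)
turn_right(101.4°): centre at ρ to the right, rotate −101.4° → (9.2066, 10.4957, 237.8000°)
turn_left(123.6°): centre at ρ to the left, rotate +123.6° → (12.5063, 4.6872, 361.4000° ≡ 1.4000°)

(12.5063, 4.6872, 1.4000°)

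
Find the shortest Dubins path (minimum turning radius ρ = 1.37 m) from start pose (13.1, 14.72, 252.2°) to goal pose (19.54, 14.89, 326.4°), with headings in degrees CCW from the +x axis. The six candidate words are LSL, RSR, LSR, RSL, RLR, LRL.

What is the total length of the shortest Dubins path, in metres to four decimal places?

8.3313 m

Let ψ = atan2(Δy, Δx) = atan2(0.17, 6.44) = 1.5121° be the start→goal bearing.
Normalize: d = |goal − start| / ρ = 6.442243/1.37 = 4.702367, α = (θ_start − ψ) mod 360° = 250.6879° = 4.375329 rad, β = (θ_goal − ψ) mod 360° = 324.8879° = 5.670363 rad.
Common terms: sin α = -0.943731, cos α = -0.330714, sin β = -0.575178, cos β = 0.818028, cos(α−β) = 0.272280, d² = 22.112260. Work in radians in the unit-radius frame; every candidate has L = ρ·(t + p + q).
LSL: p² = 2 + d² − 2cos(α−β) + 2d(sin α − sin β) = 20.101558; p = √p² = 4.483476; φ = atan2(cos β − cos α, d + sin α − sin β) = 0.259106 rad; t = (φ − α) mod 2π = 2.166963 rad, q = (β − φ) mod 2π = 5.411257 rad → L = 1.37·(2.166963 + 4.483476 + 5.411257) = 1.37·12.061696 = 16.524523 m
RSR: p² = 2 + d² − 2cos(α−β) + 2d(sin β − sin α) = 27.033841; p = √p² = 5.199408; φ = atan2(cos α − cos β, d − sin α + sin β) = -0.222775 rad; t = (α − φ) mod 2π = 4.598104 rad, q = (φ − β) mod 2π = 0.390047 rad → L = 1.37·(4.598104 + 5.199408 + 0.390047) = 1.37·10.187559 = 13.956955 m
LSR: p² = d² − 2 + 2cos(α−β) + 2d(sin α + sin β) = 6.371881; p = √p² = 2.524259; φ = atan2(−cos α − cos β, d + sin α + sin β) − atan2(−2, p) = 0.518138 rad; t = (φ − α) mod 2π = 2.425994 rad, q = (φ − β) mod 2π = 1.130960 rad → L = 1.37·(2.425994 + 2.524259 + 1.130960) = 1.37·6.081212 = 8.331260 m
RSL: p² = d² − 2 + 2cos(α−β) − 2d(sin α + sin β) = 34.941759; p = √p² = 5.911155; φ = atan2(cos α + cos β, d − sin α − sin β) − atan2(2, p) = -0.248082 rad; t = (α − φ) mod 2π = 4.623411 rad, q = (β − φ) mod 2π = 5.918445 rad → L = 1.37·(4.623411 + 5.911155 + 5.918445) = 1.37·16.453012 = 22.540626 m
RLR: c = (6 − d² + 2cos(α−β) + 2d(sin α − sin β))/8 = -2.379230, |c| > 1 → infeasible
LRL: c = (6 − d² + 2cos(α−β) − 2d(sin α − sin β))/8 = -1.512695, |c| > 1 → infeasible
Shortest: LSR with L = 8.331260 m ≈ 8.3313 m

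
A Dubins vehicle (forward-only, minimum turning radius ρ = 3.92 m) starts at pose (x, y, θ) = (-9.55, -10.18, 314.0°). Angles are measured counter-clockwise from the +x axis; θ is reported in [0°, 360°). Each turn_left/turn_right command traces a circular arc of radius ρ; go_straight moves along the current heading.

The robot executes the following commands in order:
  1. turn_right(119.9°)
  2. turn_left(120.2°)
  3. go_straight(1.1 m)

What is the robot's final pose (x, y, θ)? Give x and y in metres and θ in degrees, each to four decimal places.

set_pose: (x, y, θ) = (-9.5500, -10.1800, 314.0000°), ρ = 3.92
turn_right(119.9°): centre at ρ to the right, rotate −119.9° → (-11.4148, -16.7050, 194.1000°)
turn_left(120.2°): centre at ρ to the left, rotate +120.2° → (-13.2654, -23.2446, 314.3000°)
go_straight(1.1): x += 1.1·cos θ, y += 1.1·sin θ → (-12.4971, -24.0319, 314.3000°)

(-12.4971, -24.0319, 314.3000°)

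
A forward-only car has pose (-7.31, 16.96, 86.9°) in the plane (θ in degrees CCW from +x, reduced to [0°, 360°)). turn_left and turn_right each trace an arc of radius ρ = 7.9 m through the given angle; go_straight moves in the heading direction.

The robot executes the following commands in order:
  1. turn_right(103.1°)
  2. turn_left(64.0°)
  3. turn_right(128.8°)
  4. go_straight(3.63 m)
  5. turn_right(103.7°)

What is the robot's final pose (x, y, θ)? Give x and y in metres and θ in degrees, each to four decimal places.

set_pose: (x, y, θ) = (-7.3100, 16.9600, 86.9000°), ρ = 7.9
turn_right(103.1°): centre at ρ to the right, rotate −103.1° → (2.7825, 24.1191, -16.2000° ≡ 343.8000°)
turn_left(64.0°): centre at ρ to the left, rotate +64.0° → (10.8389, 26.3988, 407.8000° ≡ 47.8000°)
turn_right(128.8°): centre at ρ to the right, rotate −128.8° → (24.4939, 22.3281, -81.0000° ≡ 279.0000°)
go_straight(3.63): x += 3.63·cos θ, y += 3.63·sin θ → (25.0618, 18.7428, 279.0000°)
turn_right(103.7°): centre at ρ to the right, rotate −103.7° → (16.6118, 9.6335, 175.3000°)

(16.6118, 9.6335, 175.3000°)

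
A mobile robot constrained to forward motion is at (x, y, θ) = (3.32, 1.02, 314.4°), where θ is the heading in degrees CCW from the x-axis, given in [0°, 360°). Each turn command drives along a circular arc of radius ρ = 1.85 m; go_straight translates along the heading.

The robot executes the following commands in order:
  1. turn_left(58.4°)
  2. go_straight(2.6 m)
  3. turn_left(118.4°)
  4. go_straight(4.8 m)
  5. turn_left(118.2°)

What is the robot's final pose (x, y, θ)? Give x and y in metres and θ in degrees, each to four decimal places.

set_pose: (x, y, θ) = (3.3200, 1.0200, 314.4000°), ρ = 1.85
turn_left(58.4°): centre at ρ to the left, rotate +58.4° → (5.0516, 0.5104, 372.8000° ≡ 12.8000°)
go_straight(2.6): x += 2.6·cos θ, y += 2.6·sin θ → (7.5870, 1.0864, 12.8000°)
turn_left(118.4°): centre at ρ to the left, rotate +118.4° → (8.5691, 4.1090, 131.2000°)
go_straight(4.8): x += 4.8·cos θ, y += 4.8·sin θ → (5.4074, 7.7206, 131.2000°)
turn_left(118.2°): centre at ρ to the left, rotate +118.2° → (2.2837, 7.1529, 249.4000°)

(2.2837, 7.1529, 249.4000°)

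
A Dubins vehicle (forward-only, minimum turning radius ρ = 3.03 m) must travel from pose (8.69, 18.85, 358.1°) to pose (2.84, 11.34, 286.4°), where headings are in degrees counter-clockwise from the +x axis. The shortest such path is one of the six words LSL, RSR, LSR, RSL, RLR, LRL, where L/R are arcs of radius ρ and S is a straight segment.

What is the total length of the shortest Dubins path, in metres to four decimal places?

Let ψ = atan2(Δy, Δx) = atan2(-7.51, -5.85) = -127.9172° be the start→goal bearing.
Normalize: d = |goal − start| / ρ = 9.519590/3.03 = 3.141779, α = (θ_start − ψ) mod 360° = 126.0172° = 2.199415 rad, β = (θ_goal − ψ) mod 360° = 54.3172° = 0.948014 rad.
Common terms: sin α = 0.808840, cos α = -0.588028, sin β = 0.812259, cos β = 0.583297, cos(α−β) = 0.313992, d² = 9.870775. Work in radians in the unit-radius frame; every candidate has L = ρ·(t + p + q).
LSL: p² = 2 + d² − 2cos(α−β) + 2d(sin α − sin β) = 11.221310; p = √p² = 3.349822; φ = atan2(cos β − cos α, d + sin α − sin β) = 0.357217 rad; t = (φ − α) mod 2π = 4.440987 rad, q = (β − φ) mod 2π = 0.590798 rad → L = 3.03·(4.440987 + 3.349822 + 0.590798) = 3.03·8.381607 = 25.396268 m
RSR: p² = 2 + d² − 2cos(α−β) + 2d(sin β − sin α) = 11.264270; p = √p² = 3.356229; φ = atan2(cos α − cos β, d − sin α + sin β) = -0.356504 rad; t = (α − φ) mod 2π = 2.555920 rad, q = (φ − β) mod 2π = 4.978667 rad → L = 3.03·(2.555920 + 3.356229 + 4.978667) = 3.03·10.890815 = 32.999169 m
LSR: p² = d² − 2 + 2cos(α−β) + 2d(sin α + sin β) = 18.685031; p = √p² = 4.322619; φ = atan2(−cos α − cos β, d + sin α + sin β) − atan2(−2, p) = 0.434344 rad; t = (φ − α) mod 2π = 4.518114 rad, q = (φ − β) mod 2π = 5.769515 rad → L = 3.03·(4.518114 + 4.322619 + 5.769515) = 3.03·14.610247 = 44.269049 m
RSL: p² = d² − 2 + 2cos(α−β) − 2d(sin α + sin β) = -1.687511 < 0 → infeasible
RLR: c = (6 − d² + 2cos(α−β) + 2d(sin α − sin β))/8 = -0.408034; p = 2π − arccos c = 4.292090 rad; φ = atan2(cos α − cos β, d − sin α + sin β) = -0.356504 rad; t = (α − φ + p/2) mod 2π = 4.701964 rad, q = (α − β − t + p) mod 2π = 0.841526 rad → L = 3.03·(4.701964 + 4.292090 + 0.841526) = 3.03·9.835580 = 29.801808 m
LRL: c = (6 − d² + 2cos(α−β) − 2d(sin α − sin β))/8 = -0.402664; p = 2π − arccos c = 4.297964 rad; φ = atan2(cos β − cos α, d + sin α − sin β) = 0.357217 rad; t = (φ − α + p/2) mod 2π = 0.306783 rad, q = (β − α − t + p) mod 2π = 2.739780 rad → L = 3.03·(0.306783 + 4.297964 + 2.739780) = 3.03·7.344527 = 22.253916 m
Shortest: LRL with L = 22.253916 m ≈ 22.2539 m

22.2539 m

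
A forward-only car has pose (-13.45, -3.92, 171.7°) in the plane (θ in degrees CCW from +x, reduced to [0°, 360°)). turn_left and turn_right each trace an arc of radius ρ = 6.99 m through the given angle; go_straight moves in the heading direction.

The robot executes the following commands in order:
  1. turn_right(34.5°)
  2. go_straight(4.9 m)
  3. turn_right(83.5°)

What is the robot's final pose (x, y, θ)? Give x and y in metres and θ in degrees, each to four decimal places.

(-21.6697, 10.4642, 53.7000°)

set_pose: (x, y, θ) = (-13.4500, -3.9200, 171.7000°), ρ = 6.99
turn_right(34.5°): centre at ρ to the right, rotate −34.5° → (-17.1902, -2.1320, 137.2000°)
go_straight(4.9): x += 4.9·cos θ, y += 4.9·sin θ → (-20.7855, 1.1973, 137.2000°)
turn_right(83.5°): centre at ρ to the right, rotate −83.5° → (-21.6697, 10.4642, 53.7000°)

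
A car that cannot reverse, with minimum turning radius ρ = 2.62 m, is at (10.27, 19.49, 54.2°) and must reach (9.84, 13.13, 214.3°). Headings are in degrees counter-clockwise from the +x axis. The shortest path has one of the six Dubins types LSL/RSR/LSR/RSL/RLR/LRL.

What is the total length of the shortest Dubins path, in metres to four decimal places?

Let ψ = atan2(Δy, Δx) = atan2(-6.36, -0.43) = -93.8679° be the start→goal bearing.
Normalize: d = |goal − start| / ρ = 6.374520/2.62 = 2.433023, α = (θ_start − ψ) mod 360° = 148.0679° = 2.584272 rad, β = (θ_goal − ψ) mod 360° = 308.1679° = 5.378544 rad.
Common terms: sin α = 0.528914, cos α = -0.848675, sin β = -0.786203, cos β = 0.617968, cos(α−β) = -0.940288, d² = 5.919600. Work in radians in the unit-radius frame; every candidate has L = ρ·(t + p + q).
LSL: p² = 2 + d² − 2cos(α−β) + 2d(sin α − sin β) = 16.199598; p = √p² = 4.024872; φ = atan2(cos β − cos α, d + sin α − sin β) = 0.372983 rad; t = (φ − α) mod 2π = 4.071896 rad, q = (β − φ) mod 2π = 5.005561 rad → L = 2.62·(4.071896 + 4.024872 + 5.005561) = 2.62·13.102330 = 34.328104 m
RSR: p² = 2 + d² − 2cos(α−β) + 2d(sin β − sin α) = 3.400754; p = √p² = 1.844113; φ = atan2(cos α − cos β, d − sin α + sin β) = -0.919520 rad; t = (α − φ) mod 2π = 3.503792 rad, q = (φ − β) mod 2π = 6.268306 rad → L = 2.62·(3.503792 + 1.844113 + 6.268306) = 2.62·11.616212 = 30.434475 m
LSR: p² = d² − 2 + 2cos(α−β) + 2d(sin α + sin β) = 0.787042; p = √p² = 0.887154; φ = atan2(−cos α − cos β, d + sin α + sin β) − atan2(−2, p) = 1.258939 rad; t = (φ − α) mod 2π = 4.957852 rad, q = (φ − β) mod 2π = 2.163580 rad → L = 2.62·(4.957852 + 0.887154 + 2.163580) = 2.62·8.008585 = 20.982493 m
RSL: p² = d² − 2 + 2cos(α−β) − 2d(sin α + sin β) = 3.291005; p = √p² = 1.814113; φ = atan2(cos α + cos β, d − sin α − sin β) − atan2(2, p) = -0.919642 rad; t = (α − φ) mod 2π = 3.503914 rad, q = (β − φ) mod 2π = 0.015001 rad → L = 2.62·(3.503914 + 1.814113 + 0.015001) = 2.62·5.333028 = 13.972533 m
RLR: c = (6 − d² + 2cos(α−β) + 2d(sin α − sin β))/8 = 0.574906; p = 2π − arccos c = 5.324878 rad; φ = atan2(cos α − cos β, d − sin α + sin β) = -0.919520 rad; t = (α − φ + p/2) mod 2π = 6.166231 rad, q = (α − β − t + p) mod 2π = 2.647560 rad → L = 2.62·(6.166231 + 5.324878 + 2.647560) = 2.62·14.138669 = 37.043313 m
LRL: c = (6 − d² + 2cos(α−β) − 2d(sin α − sin β))/8 = -1.024950, |c| > 1 → infeasible
Shortest: RSL with L = 13.972533 m ≈ 13.9725 m

13.9725 m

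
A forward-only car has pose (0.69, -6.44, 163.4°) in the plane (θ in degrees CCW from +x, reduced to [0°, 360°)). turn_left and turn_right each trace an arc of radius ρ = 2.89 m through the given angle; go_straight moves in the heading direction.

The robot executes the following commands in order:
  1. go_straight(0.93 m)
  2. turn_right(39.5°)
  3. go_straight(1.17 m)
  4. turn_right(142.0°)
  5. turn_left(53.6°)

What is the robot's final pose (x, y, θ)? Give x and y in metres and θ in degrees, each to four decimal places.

set_pose: (x, y, θ) = (0.6900, -6.4400, 163.4000°), ρ = 2.89
go_straight(0.93): x += 0.93·cos θ, y += 0.93·sin θ → (-0.2012, -6.1743, 163.4000°)
turn_right(39.5°): centre at ρ to the right, rotate −39.5° → (-1.7743, -5.0166, 123.9000°)
go_straight(1.17): x += 1.17·cos θ, y += 1.17·sin θ → (-2.4269, -4.0455, 123.9000°)
turn_right(142.0°): centre at ρ to the right, rotate −142.0° → (0.8697, 0.3133, -18.1000° ≡ 341.9000°)
turn_left(53.6°): centre at ρ to the left, rotate +53.6° → (3.4458, 0.7075, 395.5000° ≡ 35.5000°)

(3.4458, 0.7075, 35.5000°)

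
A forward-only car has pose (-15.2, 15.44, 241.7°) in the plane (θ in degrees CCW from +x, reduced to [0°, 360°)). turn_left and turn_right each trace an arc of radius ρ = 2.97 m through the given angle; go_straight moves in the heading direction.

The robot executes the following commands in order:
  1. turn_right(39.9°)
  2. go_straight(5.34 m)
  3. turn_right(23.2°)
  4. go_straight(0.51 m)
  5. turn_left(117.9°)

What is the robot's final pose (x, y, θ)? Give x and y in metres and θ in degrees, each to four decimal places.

(-26.0861, 7.6140, 296.5000°)

set_pose: (x, y, θ) = (-15.2000, 15.4400, 241.7000°), ρ = 2.97
turn_right(39.9°): centre at ρ to the right, rotate −39.9° → (-16.7121, 14.0904, 201.8000°)
go_straight(5.34): x += 5.34·cos θ, y += 5.34·sin θ → (-21.6702, 12.1073, 201.8000°)
turn_right(23.2°): centre at ρ to the right, rotate −23.2° → (-22.8457, 11.8958, 178.6000°)
go_straight(0.51): x += 0.51·cos θ, y += 0.51·sin θ → (-23.3555, 11.9083, 178.6000°)
turn_left(117.9°): centre at ρ to the left, rotate +117.9° → (-26.0861, 7.6140, 296.5000°)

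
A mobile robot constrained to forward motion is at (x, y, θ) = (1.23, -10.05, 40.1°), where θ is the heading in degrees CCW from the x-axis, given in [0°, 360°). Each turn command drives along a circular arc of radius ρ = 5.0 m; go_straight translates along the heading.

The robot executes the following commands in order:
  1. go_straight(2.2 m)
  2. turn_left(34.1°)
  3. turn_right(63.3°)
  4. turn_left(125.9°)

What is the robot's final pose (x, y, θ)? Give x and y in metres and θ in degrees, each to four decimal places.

set_pose: (x, y, θ) = (1.2300, -10.0500, 40.1000°), ρ = 5.0
go_straight(2.2): x += 2.2·cos θ, y += 2.2·sin θ → (2.9128, -8.6329, 40.1000°)
turn_left(34.1°): centre at ρ to the left, rotate +34.1° → (4.5033, -6.1697, 74.2000°)
turn_right(63.3°): centre at ρ to the right, rotate −63.3° → (8.3689, -2.6213, 10.9000°)
turn_left(125.9°): centre at ρ to the left, rotate +125.9° → (10.8462, 5.9333, 136.8000°)

(10.8462, 5.9333, 136.8000°)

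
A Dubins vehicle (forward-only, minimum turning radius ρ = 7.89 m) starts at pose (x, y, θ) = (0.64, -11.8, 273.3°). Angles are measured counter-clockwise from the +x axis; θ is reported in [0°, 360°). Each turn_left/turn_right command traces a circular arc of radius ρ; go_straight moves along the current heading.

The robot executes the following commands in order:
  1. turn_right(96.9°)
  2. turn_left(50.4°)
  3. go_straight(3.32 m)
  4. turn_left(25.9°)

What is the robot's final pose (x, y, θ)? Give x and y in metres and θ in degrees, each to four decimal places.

set_pose: (x, y, θ) = (0.6400, -11.8000, 273.3000°), ρ = 7.89
turn_right(96.9°): centre at ρ to the right, rotate −96.9° → (-7.7323, -20.1286, 176.4000°)
turn_left(50.4°): centre at ρ to the left, rotate +50.4° → (-13.9793, -22.6020, 226.8000°)
go_straight(3.32): x += 3.32·cos θ, y += 3.32·sin θ → (-16.2520, -25.0221, 226.8000°)
turn_left(25.9°): centre at ρ to the left, rotate +25.9° → (-18.0335, -28.0769, 252.7000°)

(-18.0335, -28.0769, 252.7000°)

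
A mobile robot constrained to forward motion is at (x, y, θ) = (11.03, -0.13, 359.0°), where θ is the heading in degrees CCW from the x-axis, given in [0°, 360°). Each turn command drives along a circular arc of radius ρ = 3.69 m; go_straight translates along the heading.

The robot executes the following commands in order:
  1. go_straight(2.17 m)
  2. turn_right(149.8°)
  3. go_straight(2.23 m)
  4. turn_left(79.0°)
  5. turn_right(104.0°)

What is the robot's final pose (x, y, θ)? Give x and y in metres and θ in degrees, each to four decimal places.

set_pose: (x, y, θ) = (11.0300, -0.1300, 359.0000°), ρ = 3.69
go_straight(2.17): x += 2.17·cos θ, y += 2.17·sin θ → (13.1997, -0.1679, 359.0000°)
turn_right(149.8°): centre at ρ to the right, rotate −149.8° → (14.9355, -7.0784, 209.2000°)
go_straight(2.23): x += 2.23·cos θ, y += 2.23·sin θ → (12.9889, -8.1663, 209.2000°)
turn_left(79.0°): centre at ρ to the left, rotate +79.0° → (11.2837, -12.5399, 288.2000°)
turn_right(104.0°): centre at ρ to the right, rotate −104.0° → (8.0485, -17.3725, 184.2000°)

(8.0485, -17.3725, 184.2000°)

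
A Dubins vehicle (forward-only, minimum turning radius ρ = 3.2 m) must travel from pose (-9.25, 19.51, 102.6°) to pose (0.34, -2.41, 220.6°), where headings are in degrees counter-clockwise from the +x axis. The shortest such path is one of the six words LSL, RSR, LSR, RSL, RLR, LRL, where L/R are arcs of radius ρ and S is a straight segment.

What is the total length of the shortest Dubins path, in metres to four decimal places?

Let ψ = atan2(Δy, Δx) = atan2(-21.92, 9.59) = -66.3706° be the start→goal bearing.
Normalize: d = |goal − start| / ρ = 23.926021/3.2 = 7.476882, α = (θ_start − ψ) mod 360° = 168.9706° = 2.949094 rad, β = (θ_goal − ψ) mod 360° = 286.9706° = 5.008582 rad.
Common terms: sin α = 0.191312, cos α = -0.981529, sin β = -0.956455, cos β = 0.291881, cos(α−β) = -0.469472, d² = 55.903760. Work in radians in the unit-radius frame; every candidate has L = ρ·(t + p + q).
LSL: p² = 2 + d² − 2cos(α−β) + 2d(sin α − sin β) = 76.006136; p = √p² = 8.718150; φ = atan2(cos β − cos α, d + sin α − sin β) = 0.146589 rad; t = (φ − α) mod 2π = 3.480680 rad, q = (β − φ) mod 2π = 4.861993 rad → L = 3.2·(3.480680 + 8.718150 + 4.861993) = 3.2·17.060824 = 54.594636 m
RSR: p² = 2 + d² − 2cos(α−β) + 2d(sin β − sin α) = 41.679269; p = √p² = 6.455948; φ = atan2(cos α − cos β, d − sin α + sin β) = -0.198548 rad; t = (α − φ) mod 2π = 3.147642 rad, q = (φ − β) mod 2π = 1.076055 rad → L = 3.2·(3.147642 + 6.455948 + 1.076055) = 3.2·10.679645 = 34.174865 m
LSR: p² = d² − 2 + 2cos(α−β) + 2d(sin α + sin β) = 41.523060; p = √p² = 6.443839; φ = atan2(−cos α − cos β, d + sin α + sin β) − atan2(−2, p) = 0.403340 rad; t = (φ − α) mod 2π = 3.737432 rad, q = (φ − β) mod 2π = 1.677943 rad → L = 3.2·(3.737432 + 6.443839 + 1.677943) = 3.2·11.859214 = 37.949483 m
RSL: p² = d² − 2 + 2cos(α−β) − 2d(sin α + sin β) = 64.406573; p = √p² = 8.025371; φ = atan2(cos α + cos β, d − sin α − sin β) − atan2(2, p) = -0.327715 rad; t = (α − φ) mod 2π = 3.276809 rad, q = (β − φ) mod 2π = 5.336297 rad → L = 3.2·(3.276809 + 8.025371 + 5.336297) = 3.2·16.638476 = 53.243124 m
RLR: c = (6 − d² + 2cos(α−β) + 2d(sin α − sin β))/8 = -4.209909, |c| > 1 → infeasible
LRL: c = (6 − d² + 2cos(α−β) − 2d(sin α − sin β))/8 = -8.500767, |c| > 1 → infeasible
Shortest: RSR with L = 34.174865 m ≈ 34.1749 m

34.1749 m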